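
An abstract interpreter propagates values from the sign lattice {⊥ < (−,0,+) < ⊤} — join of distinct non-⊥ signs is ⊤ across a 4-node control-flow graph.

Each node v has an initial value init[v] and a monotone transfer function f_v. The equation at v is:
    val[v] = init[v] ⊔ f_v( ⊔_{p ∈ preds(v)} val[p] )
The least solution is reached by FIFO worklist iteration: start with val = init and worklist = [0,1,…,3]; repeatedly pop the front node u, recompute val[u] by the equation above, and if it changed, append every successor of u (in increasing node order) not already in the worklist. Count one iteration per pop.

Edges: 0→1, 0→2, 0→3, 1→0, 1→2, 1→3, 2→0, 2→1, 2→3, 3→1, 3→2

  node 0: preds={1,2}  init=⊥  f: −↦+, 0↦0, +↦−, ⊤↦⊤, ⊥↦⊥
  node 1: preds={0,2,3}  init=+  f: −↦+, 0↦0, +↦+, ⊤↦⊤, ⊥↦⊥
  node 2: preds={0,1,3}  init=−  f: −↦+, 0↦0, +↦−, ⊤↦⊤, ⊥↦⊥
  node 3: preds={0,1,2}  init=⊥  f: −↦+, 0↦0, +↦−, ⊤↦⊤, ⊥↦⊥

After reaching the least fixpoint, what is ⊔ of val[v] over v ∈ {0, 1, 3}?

⊤

Trace (7 dequeues):
  [1] u=0 | in ⊤ | out ⊤ | prev ⊥ | push {}
  [2] u=1 | in ⊤ | out ⊤ | prev + | push {0}
  [3] u=2 | in ⊤ | out ⊤ | prev − | push {1}
  [4] u=3 | in ⊤ | out ⊤ | prev ⊥ | push {2}
  [5] u=0 | in ⊤ | out ⊤ | ==
  [6] u=1 | in ⊤ | out ⊤ | ==
  [7] u=2 | in ⊤ | out ⊤ | ==

Converged values:
  [0] ⊤
  [1] ⊤
  [2] ⊤
  [3] ⊤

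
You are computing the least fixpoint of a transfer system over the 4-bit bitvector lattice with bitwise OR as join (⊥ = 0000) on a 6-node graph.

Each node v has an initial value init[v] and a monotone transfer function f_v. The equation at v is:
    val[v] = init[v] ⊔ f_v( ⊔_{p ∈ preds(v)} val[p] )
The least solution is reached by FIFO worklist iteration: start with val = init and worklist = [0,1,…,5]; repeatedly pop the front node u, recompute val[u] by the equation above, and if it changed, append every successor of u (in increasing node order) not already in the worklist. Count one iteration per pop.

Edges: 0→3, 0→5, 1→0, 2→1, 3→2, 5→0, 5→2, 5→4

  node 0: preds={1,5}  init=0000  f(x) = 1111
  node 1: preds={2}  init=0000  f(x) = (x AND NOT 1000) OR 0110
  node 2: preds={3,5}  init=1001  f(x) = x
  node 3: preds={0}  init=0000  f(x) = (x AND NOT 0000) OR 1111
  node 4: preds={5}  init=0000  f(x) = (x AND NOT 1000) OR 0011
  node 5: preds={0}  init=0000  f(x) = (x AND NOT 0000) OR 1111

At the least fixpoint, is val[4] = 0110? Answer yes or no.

Trace (10 dequeues):
  [1] u=0 | in 0000 | out 1111 | prev 0000 | push {}
  [2] u=1 | in 1001 | out 0111 | prev 0000 | push {0}
  [3] u=2 | in 0000 | out 1001 | ==
  [4] u=3 | in 1111 | out 1111 | prev 0000 | push {2}
  [5] u=4 | in 0000 | out 0011 | prev 0000 | push {}
  [6] u=5 | in 1111 | out 1111 | prev 0000 | push {4}
  [7] u=0 | in 1111 | out 1111 | ==
  [8] u=2 | in 1111 | out 1111 | prev 1001 | push {1}
  [9] u=4 | in 1111 | out 0111 | prev 0011 | push {}
  [10] u=1 | in 1111 | out 0111 | ==

Converged values:
  [0] 1111
  [1] 0111
  [2] 1111
  [3] 1111
  [4] 0111
  [5] 1111

no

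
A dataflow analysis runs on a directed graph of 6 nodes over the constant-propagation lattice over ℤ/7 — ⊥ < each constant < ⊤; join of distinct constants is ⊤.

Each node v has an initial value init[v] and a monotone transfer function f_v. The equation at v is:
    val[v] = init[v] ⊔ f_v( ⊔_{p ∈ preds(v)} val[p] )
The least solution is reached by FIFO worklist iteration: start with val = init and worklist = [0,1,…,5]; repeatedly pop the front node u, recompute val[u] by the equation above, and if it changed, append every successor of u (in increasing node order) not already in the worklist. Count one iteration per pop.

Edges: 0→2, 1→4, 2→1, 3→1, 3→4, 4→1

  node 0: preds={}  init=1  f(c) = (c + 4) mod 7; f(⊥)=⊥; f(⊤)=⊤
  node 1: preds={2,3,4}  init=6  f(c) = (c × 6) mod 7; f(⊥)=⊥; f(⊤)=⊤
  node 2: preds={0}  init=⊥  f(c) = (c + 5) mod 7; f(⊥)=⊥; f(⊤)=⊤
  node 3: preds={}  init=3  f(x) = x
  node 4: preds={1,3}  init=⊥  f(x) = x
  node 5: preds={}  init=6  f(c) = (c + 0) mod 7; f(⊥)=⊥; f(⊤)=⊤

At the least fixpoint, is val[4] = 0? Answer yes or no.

Iteration log — 7 steps:
  step 1. node 0  ⊔preds=⊥  new=1  stable
  step 2. node 1  ⊔preds=3  new=⊤  old=6  +wl: 
  step 3. node 2  ⊔preds=1  new=6  old=⊥  +wl: 1
  step 4. node 3  ⊔preds=⊥  new=3  stable
  step 5. node 4  ⊔preds=⊤  new=⊤  old=⊥  +wl: 
  step 6. node 5  ⊔preds=⊥  new=6  stable
  step 7. node 1  ⊔preds=⊤  new=⊤  stable

Least fixpoint reached:
  node 0: 1
  node 1: ⊤
  node 2: 6
  node 3: 3
  node 4: ⊤
  node 5: 6

no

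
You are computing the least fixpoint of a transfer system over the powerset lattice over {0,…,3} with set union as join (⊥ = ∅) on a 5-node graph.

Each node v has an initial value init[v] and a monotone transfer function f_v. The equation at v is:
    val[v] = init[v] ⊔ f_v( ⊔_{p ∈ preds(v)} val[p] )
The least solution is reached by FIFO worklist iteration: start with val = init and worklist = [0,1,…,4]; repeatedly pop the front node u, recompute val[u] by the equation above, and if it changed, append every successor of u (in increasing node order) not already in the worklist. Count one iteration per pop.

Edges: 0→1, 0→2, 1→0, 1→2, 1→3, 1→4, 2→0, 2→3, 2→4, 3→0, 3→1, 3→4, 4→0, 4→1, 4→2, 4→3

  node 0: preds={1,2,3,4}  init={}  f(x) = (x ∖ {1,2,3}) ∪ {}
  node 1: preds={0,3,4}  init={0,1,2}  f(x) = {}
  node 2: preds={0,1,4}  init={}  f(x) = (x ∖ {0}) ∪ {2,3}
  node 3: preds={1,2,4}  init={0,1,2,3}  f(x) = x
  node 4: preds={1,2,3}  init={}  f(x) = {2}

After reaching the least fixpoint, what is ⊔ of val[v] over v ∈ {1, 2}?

Worklist (9 pops):
  #1 pop 0: in={0,1,2,3} → {0} (was {}); enqueue []
  #2 pop 1: in={0,1,2,3} → {0,1,2} (no change)
  #3 pop 2: in={0,1,2} → {1,2,3} (was {}); enqueue [0]
  #4 pop 3: in={0,1,2,3} → {0,1,2,3} (no change)
  #5 pop 4: in={0,1,2,3} → {2} (was {}); enqueue [1,2,3]
  #6 pop 0: in={0,1,2,3} → {0} (no change)
  #7 pop 1: in={0,1,2,3} → {0,1,2} (no change)
  #8 pop 2: in={0,1,2} → {1,2,3} (no change)
  #9 pop 3: in={0,1,2,3} → {0,1,2,3} (no change)

Fixpoint:
  val[0] = {0}
  val[1] = {0,1,2}
  val[2] = {1,2,3}
  val[3] = {0,1,2,3}
  val[4] = {2}

{0,1,2,3}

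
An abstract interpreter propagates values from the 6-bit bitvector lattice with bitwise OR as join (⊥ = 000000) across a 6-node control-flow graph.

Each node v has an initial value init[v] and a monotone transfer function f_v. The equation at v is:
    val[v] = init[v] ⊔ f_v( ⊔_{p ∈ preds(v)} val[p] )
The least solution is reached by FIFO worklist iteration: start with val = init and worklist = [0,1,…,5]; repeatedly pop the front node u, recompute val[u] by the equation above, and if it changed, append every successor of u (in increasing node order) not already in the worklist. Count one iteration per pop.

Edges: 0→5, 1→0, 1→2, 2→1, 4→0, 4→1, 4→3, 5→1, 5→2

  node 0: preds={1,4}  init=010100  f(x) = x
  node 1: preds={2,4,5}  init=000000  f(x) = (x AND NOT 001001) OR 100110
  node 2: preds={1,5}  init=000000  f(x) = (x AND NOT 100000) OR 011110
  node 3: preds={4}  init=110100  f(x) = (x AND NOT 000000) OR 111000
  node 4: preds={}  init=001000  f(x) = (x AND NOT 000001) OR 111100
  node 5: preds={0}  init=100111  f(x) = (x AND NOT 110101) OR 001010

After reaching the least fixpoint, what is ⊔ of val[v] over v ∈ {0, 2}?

111111

Iteration log — 12 steps:
  step 1. node 0  ⊔preds=001000  new=011100  old=010100  +wl: 
  step 2. node 1  ⊔preds=101111  new=100110  old=000000  +wl: 0
  step 3. node 2  ⊔preds=100111  new=011111  old=000000  +wl: 1
  step 4. node 3  ⊔preds=001000  new=111100  old=110100  +wl: 
  step 5. node 4  ⊔preds=000000  new=111100  old=001000  +wl: 3
  step 6. node 5  ⊔preds=011100  new=101111  old=100111  +wl: 2
  step 7. node 0  ⊔preds=111110  new=111110  old=011100  +wl: 5
  step 8. node 1  ⊔preds=111111  new=110110  old=100110  +wl: 0
  step 9. node 3  ⊔preds=111100  new=111100  stable
  step 10. node 2  ⊔preds=111111  new=011111  stable
  step 11. node 5  ⊔preds=111110  new=101111  stable
  step 12. node 0  ⊔preds=111110  new=111110  stable

Least fixpoint reached:
  node 0: 111110
  node 1: 110110
  node 2: 011111
  node 3: 111100
  node 4: 111100
  node 5: 101111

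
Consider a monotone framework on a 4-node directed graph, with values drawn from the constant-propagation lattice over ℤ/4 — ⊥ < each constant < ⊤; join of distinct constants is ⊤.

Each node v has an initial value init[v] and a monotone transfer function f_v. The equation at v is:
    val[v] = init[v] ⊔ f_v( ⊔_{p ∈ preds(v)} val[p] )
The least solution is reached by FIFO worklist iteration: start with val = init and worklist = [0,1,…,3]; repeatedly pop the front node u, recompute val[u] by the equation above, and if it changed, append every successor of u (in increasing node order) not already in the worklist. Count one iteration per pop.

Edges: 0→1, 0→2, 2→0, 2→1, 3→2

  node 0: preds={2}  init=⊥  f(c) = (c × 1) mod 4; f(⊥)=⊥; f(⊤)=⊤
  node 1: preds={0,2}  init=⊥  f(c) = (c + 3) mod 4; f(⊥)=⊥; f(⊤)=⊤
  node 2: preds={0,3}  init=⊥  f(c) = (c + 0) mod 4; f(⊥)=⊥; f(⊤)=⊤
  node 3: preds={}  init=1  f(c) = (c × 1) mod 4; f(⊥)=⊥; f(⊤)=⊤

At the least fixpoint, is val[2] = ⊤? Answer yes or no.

no

Iteration log — 7 steps:
  step 1. node 0  ⊔preds=⊥  new=⊥  stable
  step 2. node 1  ⊔preds=⊥  new=⊥  stable
  step 3. node 2  ⊔preds=1  new=1  old=⊥  +wl: 0,1
  step 4. node 3  ⊔preds=⊥  new=1  stable
  step 5. node 0  ⊔preds=1  new=1  old=⊥  +wl: 2
  step 6. node 1  ⊔preds=1  new=0  old=⊥  +wl: 
  step 7. node 2  ⊔preds=1  new=1  stable

Least fixpoint reached:
  node 0: 1
  node 1: 0
  node 2: 1
  node 3: 1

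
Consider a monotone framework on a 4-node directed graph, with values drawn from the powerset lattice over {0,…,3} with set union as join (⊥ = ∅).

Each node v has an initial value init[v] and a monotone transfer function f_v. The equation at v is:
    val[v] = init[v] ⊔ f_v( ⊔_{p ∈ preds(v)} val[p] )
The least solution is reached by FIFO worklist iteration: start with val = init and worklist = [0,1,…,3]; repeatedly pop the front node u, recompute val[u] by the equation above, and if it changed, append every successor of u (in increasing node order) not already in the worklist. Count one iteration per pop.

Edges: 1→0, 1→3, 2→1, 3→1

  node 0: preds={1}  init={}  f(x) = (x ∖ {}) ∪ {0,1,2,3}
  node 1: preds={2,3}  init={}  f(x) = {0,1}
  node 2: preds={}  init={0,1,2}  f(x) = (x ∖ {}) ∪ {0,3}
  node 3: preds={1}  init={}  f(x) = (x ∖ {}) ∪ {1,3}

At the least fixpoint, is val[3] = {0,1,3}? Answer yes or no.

Iteration log — 6 steps:
  step 1. node 0  ⊔preds={}  new={0,1,2,3}  old={}  +wl: 
  step 2. node 1  ⊔preds={0,1,2}  new={0,1}  old={}  +wl: 0
  step 3. node 2  ⊔preds={}  new={0,1,2,3}  old={0,1,2}  +wl: 1
  step 4. node 3  ⊔preds={0,1}  new={0,1,3}  old={}  +wl: 
  step 5. node 0  ⊔preds={0,1}  new={0,1,2,3}  stable
  step 6. node 1  ⊔preds={0,1,2,3}  new={0,1}  stable

Least fixpoint reached:
  node 0: {0,1,2,3}
  node 1: {0,1}
  node 2: {0,1,2,3}
  node 3: {0,1,3}

yes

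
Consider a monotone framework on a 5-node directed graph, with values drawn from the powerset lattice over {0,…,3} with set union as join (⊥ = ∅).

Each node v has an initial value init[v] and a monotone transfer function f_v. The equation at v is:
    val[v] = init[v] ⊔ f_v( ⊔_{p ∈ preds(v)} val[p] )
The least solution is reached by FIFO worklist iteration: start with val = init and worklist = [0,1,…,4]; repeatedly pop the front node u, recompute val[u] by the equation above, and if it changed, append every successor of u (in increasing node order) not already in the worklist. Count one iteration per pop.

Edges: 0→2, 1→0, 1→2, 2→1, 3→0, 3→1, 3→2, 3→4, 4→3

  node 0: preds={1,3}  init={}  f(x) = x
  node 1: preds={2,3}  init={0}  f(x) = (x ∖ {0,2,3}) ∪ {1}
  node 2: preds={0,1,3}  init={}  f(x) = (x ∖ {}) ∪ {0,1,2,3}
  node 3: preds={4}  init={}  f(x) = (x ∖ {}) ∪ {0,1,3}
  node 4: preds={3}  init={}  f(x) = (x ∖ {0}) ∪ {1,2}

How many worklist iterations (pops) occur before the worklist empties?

13

Iteration log — 13 steps:
  step 1. node 0  ⊔preds={0}  new={0}  old={}  +wl: 
  step 2. node 1  ⊔preds={}  new={0,1}  old={0}  +wl: 0
  step 3. node 2  ⊔preds={0,1}  new={0,1,2,3}  old={}  +wl: 1
  step 4. node 3  ⊔preds={}  new={0,1,3}  old={}  +wl: 2
  step 5. node 4  ⊔preds={0,1,3}  new={1,2,3}  old={}  +wl: 3
  step 6. node 0  ⊔preds={0,1,3}  new={0,1,3}  old={0}  +wl: 
  step 7. node 1  ⊔preds={0,1,2,3}  new={0,1}  stable
  step 8. node 2  ⊔preds={0,1,3}  new={0,1,2,3}  stable
  step 9. node 3  ⊔preds={1,2,3}  new={0,1,2,3}  old={0,1,3}  +wl: 0,1,2,4
  step 10. node 0  ⊔preds={0,1,2,3}  new={0,1,2,3}  old={0,1,3}  +wl: 
  step 11. node 1  ⊔preds={0,1,2,3}  new={0,1}  stable
  step 12. node 2  ⊔preds={0,1,2,3}  new={0,1,2,3}  stable
  step 13. node 4  ⊔preds={0,1,2,3}  new={1,2,3}  stable

Least fixpoint reached:
  node 0: {0,1,2,3}
  node 1: {0,1}
  node 2: {0,1,2,3}
  node 3: {0,1,2,3}
  node 4: {1,2,3}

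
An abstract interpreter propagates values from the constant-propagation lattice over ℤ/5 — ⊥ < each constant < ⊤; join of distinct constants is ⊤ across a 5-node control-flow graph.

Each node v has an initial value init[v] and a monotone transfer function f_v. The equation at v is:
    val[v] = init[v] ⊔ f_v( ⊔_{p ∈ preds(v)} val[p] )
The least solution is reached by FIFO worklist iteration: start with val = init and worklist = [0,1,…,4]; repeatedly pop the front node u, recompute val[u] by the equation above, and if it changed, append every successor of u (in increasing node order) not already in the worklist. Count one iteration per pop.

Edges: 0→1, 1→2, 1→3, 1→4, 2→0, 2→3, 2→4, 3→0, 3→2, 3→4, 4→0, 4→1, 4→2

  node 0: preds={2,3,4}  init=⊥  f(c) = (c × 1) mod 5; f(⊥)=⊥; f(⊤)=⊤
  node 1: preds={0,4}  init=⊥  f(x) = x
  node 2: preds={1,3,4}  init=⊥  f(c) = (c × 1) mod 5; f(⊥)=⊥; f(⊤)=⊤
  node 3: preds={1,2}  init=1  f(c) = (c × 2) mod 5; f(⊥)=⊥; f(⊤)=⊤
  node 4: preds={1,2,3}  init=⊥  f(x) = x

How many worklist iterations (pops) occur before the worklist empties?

12

Worklist (12 pops):
  #1 pop 0: in=1 → 1 (was ⊥); enqueue []
  #2 pop 1: in=1 → 1 (was ⊥); enqueue []
  #3 pop 2: in=1 → 1 (was ⊥); enqueue [0]
  #4 pop 3: in=1 → ⊤ (was 1); enqueue [2]
  #5 pop 4: in=⊤ → ⊤ (was ⊥); enqueue [1]
  #6 pop 0: in=⊤ → ⊤ (was 1); enqueue []
  #7 pop 2: in=⊤ → ⊤ (was 1); enqueue [0,3,4]
  #8 pop 1: in=⊤ → ⊤ (was 1); enqueue [2]
  #9 pop 0: in=⊤ → ⊤ (no change)
  #10 pop 3: in=⊤ → ⊤ (no change)
  #11 pop 4: in=⊤ → ⊤ (no change)
  #12 pop 2: in=⊤ → ⊤ (no change)

Fixpoint:
  val[0] = ⊤
  val[1] = ⊤
  val[2] = ⊤
  val[3] = ⊤
  val[4] = ⊤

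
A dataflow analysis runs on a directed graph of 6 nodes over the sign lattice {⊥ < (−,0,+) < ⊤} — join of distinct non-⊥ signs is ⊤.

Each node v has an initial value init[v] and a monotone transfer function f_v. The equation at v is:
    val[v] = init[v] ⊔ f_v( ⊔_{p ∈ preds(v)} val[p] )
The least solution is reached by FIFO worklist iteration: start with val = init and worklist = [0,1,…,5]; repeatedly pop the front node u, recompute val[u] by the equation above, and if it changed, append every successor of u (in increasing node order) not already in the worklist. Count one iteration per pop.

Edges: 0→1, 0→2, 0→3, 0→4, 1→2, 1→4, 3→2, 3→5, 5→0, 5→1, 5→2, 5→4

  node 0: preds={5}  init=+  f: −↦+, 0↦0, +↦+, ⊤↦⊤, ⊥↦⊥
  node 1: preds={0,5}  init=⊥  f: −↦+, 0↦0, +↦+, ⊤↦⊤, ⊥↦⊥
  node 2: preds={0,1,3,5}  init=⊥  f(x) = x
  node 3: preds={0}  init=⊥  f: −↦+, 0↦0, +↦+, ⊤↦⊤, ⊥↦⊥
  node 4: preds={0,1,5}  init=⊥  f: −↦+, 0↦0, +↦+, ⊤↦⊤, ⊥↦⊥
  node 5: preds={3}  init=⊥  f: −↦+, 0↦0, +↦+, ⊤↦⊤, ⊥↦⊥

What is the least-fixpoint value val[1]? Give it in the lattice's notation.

+

Trace (10 dequeues):
  [1] u=0 | in ⊥ | out + | ==
  [2] u=1 | in + | out + | prev ⊥ | push {}
  [3] u=2 | in + | out + | prev ⊥ | push {}
  [4] u=3 | in + | out + | prev ⊥ | push {2}
  [5] u=4 | in + | out + | prev ⊥ | push {}
  [6] u=5 | in + | out + | prev ⊥ | push {0,1,4}
  [7] u=2 | in + | out + | ==
  [8] u=0 | in + | out + | ==
  [9] u=1 | in + | out + | ==
  [10] u=4 | in + | out + | ==

Converged values:
  [0] +
  [1] +
  [2] +
  [3] +
  [4] +
  [5] +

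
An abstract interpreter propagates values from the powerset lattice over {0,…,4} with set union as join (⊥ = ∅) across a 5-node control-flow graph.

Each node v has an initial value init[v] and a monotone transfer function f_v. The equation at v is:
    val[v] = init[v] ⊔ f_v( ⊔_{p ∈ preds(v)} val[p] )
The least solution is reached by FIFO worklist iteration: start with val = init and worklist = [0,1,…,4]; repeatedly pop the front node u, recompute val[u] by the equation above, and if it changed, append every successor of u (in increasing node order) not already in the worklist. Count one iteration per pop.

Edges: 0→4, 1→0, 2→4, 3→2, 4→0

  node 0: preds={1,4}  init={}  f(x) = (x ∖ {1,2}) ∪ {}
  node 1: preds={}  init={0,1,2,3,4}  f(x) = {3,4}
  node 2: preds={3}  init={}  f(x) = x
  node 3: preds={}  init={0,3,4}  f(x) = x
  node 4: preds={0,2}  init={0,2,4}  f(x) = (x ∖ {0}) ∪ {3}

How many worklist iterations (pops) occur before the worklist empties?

Worklist (6 pops):
  #1 pop 0: in={0,1,2,3,4} → {0,3,4} (was {}); enqueue []
  #2 pop 1: in={} → {0,1,2,3,4} (no change)
  #3 pop 2: in={0,3,4} → {0,3,4} (was {}); enqueue []
  #4 pop 3: in={} → {0,3,4} (no change)
  #5 pop 4: in={0,3,4} → {0,2,3,4} (was {0,2,4}); enqueue [0]
  #6 pop 0: in={0,1,2,3,4} → {0,3,4} (no change)

Fixpoint:
  val[0] = {0,3,4}
  val[1] = {0,1,2,3,4}
  val[2] = {0,3,4}
  val[3] = {0,3,4}
  val[4] = {0,2,3,4}

6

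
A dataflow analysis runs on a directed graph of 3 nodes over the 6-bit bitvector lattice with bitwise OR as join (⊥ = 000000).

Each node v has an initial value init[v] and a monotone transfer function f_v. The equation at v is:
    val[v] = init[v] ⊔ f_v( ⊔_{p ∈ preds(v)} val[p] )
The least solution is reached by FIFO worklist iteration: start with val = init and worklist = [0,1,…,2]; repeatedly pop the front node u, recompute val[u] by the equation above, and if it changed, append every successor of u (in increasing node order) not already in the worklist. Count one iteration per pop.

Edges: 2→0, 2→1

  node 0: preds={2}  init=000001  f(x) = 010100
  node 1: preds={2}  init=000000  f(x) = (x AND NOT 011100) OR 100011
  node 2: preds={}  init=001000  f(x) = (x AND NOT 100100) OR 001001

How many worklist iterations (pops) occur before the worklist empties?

5

Worklist (5 pops):
  #1 pop 0: in=001000 → 010101 (was 000001); enqueue []
  #2 pop 1: in=001000 → 100011 (was 000000); enqueue []
  #3 pop 2: in=000000 → 001001 (was 001000); enqueue [0,1]
  #4 pop 0: in=001001 → 010101 (no change)
  #5 pop 1: in=001001 → 100011 (no change)

Fixpoint:
  val[0] = 010101
  val[1] = 100011
  val[2] = 001001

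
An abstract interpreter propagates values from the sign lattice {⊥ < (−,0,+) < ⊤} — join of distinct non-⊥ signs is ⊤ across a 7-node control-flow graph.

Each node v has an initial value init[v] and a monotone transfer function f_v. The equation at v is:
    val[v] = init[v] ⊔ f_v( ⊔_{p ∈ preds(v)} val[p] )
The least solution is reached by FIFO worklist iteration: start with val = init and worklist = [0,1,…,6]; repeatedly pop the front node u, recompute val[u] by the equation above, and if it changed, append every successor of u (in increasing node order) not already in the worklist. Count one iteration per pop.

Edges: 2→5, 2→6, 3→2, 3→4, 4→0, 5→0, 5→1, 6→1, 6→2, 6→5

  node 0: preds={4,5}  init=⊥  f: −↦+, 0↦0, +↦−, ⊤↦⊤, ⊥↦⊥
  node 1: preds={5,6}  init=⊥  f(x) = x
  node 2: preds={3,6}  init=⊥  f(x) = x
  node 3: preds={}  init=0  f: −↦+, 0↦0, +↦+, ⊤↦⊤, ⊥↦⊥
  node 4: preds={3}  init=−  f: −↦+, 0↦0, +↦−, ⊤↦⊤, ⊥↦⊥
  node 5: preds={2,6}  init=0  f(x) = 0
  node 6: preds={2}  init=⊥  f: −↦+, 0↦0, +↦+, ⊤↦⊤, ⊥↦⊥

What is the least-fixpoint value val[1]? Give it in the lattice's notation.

Iteration log — 11 steps:
  step 1. node 0  ⊔preds=⊤  new=⊤  old=⊥  +wl: 
  step 2. node 1  ⊔preds=0  new=0  old=⊥  +wl: 
  step 3. node 2  ⊔preds=0  new=0  old=⊥  +wl: 
  step 4. node 3  ⊔preds=⊥  new=0  stable
  step 5. node 4  ⊔preds=0  new=⊤  old=−  +wl: 0
  step 6. node 5  ⊔preds=0  new=0  stable
  step 7. node 6  ⊔preds=0  new=0  old=⊥  +wl: 1,2,5
  step 8. node 0  ⊔preds=⊤  new=⊤  stable
  step 9. node 1  ⊔preds=0  new=0  stable
  step 10. node 2  ⊔preds=0  new=0  stable
  step 11. node 5  ⊔preds=0  new=0  stable

Least fixpoint reached:
  node 0: ⊤
  node 1: 0
  node 2: 0
  node 3: 0
  node 4: ⊤
  node 5: 0
  node 6: 0

0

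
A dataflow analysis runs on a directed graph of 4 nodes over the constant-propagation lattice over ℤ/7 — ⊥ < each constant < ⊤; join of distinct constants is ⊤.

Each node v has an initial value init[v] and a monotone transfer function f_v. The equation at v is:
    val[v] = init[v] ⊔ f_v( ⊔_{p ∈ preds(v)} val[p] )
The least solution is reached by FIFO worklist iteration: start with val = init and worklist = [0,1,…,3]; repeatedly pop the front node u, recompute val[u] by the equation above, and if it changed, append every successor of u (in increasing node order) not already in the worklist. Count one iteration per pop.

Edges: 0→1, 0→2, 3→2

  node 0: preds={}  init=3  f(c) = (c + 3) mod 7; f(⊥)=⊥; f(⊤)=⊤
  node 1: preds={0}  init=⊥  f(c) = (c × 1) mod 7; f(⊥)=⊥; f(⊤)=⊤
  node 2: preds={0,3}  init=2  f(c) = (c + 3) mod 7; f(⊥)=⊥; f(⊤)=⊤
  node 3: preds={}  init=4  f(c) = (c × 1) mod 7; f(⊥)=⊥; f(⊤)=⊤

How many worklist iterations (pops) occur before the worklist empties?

4

Trace (4 dequeues):
  [1] u=0 | in ⊥ | out 3 | ==
  [2] u=1 | in 3 | out 3 | prev ⊥ | push {}
  [3] u=2 | in ⊤ | out ⊤ | prev 2 | push {}
  [4] u=3 | in ⊥ | out 4 | ==

Converged values:
  [0] 3
  [1] 3
  [2] ⊤
  [3] 4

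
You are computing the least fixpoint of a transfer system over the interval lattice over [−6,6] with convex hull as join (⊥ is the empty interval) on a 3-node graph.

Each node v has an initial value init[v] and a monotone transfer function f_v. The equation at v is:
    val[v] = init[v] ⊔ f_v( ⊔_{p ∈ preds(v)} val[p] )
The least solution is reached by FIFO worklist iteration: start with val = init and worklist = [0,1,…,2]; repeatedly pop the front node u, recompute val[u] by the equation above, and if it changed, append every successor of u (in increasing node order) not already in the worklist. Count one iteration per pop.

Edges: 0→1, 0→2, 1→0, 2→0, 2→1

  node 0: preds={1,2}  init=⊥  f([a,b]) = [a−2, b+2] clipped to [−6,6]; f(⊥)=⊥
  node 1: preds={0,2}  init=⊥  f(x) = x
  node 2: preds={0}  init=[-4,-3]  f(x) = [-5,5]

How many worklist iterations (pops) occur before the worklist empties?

Iteration log — 7 steps:
  step 1. node 0  ⊔preds=[-4,-3]  new=[-6,-1]  old=⊥  +wl: 
  step 2. node 1  ⊔preds=[-6,-1]  new=[-6,-1]  old=⊥  +wl: 0
  step 3. node 2  ⊔preds=[-6,-1]  new=[-5,5]  old=[-4,-3]  +wl: 1
  step 4. node 0  ⊔preds=[-6,5]  new=[-6,6]  old=[-6,-1]  +wl: 2
  step 5. node 1  ⊔preds=[-6,6]  new=[-6,6]  old=[-6,-1]  +wl: 0
  step 6. node 2  ⊔preds=[-6,6]  new=[-5,5]  stable
  step 7. node 0  ⊔preds=[-6,6]  new=[-6,6]  stable

Least fixpoint reached:
  node 0: [-6,6]
  node 1: [-6,6]
  node 2: [-5,5]

7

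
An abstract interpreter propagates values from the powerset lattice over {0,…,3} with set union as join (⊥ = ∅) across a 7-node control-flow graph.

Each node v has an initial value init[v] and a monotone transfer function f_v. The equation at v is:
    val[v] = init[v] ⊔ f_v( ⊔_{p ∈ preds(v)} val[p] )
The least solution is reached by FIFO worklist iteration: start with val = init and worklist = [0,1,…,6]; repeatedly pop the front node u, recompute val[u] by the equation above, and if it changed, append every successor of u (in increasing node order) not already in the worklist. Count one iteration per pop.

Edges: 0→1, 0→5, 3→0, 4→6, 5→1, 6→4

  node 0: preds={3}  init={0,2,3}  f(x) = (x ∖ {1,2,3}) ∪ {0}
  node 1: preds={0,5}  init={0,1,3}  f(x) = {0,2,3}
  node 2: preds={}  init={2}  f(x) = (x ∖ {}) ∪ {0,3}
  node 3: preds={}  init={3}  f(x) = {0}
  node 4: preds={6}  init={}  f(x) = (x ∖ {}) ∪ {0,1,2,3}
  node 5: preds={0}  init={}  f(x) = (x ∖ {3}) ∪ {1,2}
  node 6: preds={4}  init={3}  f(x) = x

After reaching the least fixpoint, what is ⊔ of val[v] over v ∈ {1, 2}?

Iteration log — 10 steps:
  step 1. node 0  ⊔preds={3}  new={0,2,3}  stable
  step 2. node 1  ⊔preds={0,2,3}  new={0,1,2,3}  old={0,1,3}  +wl: 
  step 3. node 2  ⊔preds={}  new={0,2,3}  old={2}  +wl: 
  step 4. node 3  ⊔preds={}  new={0,3}  old={3}  +wl: 0
  step 5. node 4  ⊔preds={3}  new={0,1,2,3}  old={}  +wl: 
  step 6. node 5  ⊔preds={0,2,3}  new={0,1,2}  old={}  +wl: 1
  step 7. node 6  ⊔preds={0,1,2,3}  new={0,1,2,3}  old={3}  +wl: 4
  step 8. node 0  ⊔preds={0,3}  new={0,2,3}  stable
  step 9. node 1  ⊔preds={0,1,2,3}  new={0,1,2,3}  stable
  step 10. node 4  ⊔preds={0,1,2,3}  new={0,1,2,3}  stable

Least fixpoint reached:
  node 0: {0,2,3}
  node 1: {0,1,2,3}
  node 2: {0,2,3}
  node 3: {0,3}
  node 4: {0,1,2,3}
  node 5: {0,1,2}
  node 6: {0,1,2,3}

{0,1,2,3}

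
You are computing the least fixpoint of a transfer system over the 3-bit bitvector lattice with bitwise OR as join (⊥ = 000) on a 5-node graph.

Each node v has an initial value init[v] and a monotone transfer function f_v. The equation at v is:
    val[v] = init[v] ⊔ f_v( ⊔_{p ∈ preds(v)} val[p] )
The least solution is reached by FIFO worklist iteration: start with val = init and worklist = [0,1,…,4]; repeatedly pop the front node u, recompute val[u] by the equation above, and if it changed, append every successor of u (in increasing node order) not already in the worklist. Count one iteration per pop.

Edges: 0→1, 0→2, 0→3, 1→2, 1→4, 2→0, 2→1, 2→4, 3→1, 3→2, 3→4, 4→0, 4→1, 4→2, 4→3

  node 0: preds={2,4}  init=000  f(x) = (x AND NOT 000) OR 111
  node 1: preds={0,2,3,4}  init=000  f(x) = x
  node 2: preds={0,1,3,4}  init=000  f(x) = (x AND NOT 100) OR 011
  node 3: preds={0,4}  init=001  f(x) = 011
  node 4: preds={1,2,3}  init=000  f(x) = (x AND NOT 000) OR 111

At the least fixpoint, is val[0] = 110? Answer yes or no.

no

Iteration log — 9 steps:
  step 1. node 0  ⊔preds=000  new=111  old=000  +wl: 
  step 2. node 1  ⊔preds=111  new=111  old=000  +wl: 
  step 3. node 2  ⊔preds=111  new=011  old=000  +wl: 0,1
  step 4. node 3  ⊔preds=111  new=011  old=001  +wl: 2
  step 5. node 4  ⊔preds=111  new=111  old=000  +wl: 3
  step 6. node 0  ⊔preds=111  new=111  stable
  step 7. node 1  ⊔preds=111  new=111  stable
  step 8. node 2  ⊔preds=111  new=011  stable
  step 9. node 3  ⊔preds=111  new=011  stable

Least fixpoint reached:
  node 0: 111
  node 1: 111
  node 2: 011
  node 3: 011
  node 4: 111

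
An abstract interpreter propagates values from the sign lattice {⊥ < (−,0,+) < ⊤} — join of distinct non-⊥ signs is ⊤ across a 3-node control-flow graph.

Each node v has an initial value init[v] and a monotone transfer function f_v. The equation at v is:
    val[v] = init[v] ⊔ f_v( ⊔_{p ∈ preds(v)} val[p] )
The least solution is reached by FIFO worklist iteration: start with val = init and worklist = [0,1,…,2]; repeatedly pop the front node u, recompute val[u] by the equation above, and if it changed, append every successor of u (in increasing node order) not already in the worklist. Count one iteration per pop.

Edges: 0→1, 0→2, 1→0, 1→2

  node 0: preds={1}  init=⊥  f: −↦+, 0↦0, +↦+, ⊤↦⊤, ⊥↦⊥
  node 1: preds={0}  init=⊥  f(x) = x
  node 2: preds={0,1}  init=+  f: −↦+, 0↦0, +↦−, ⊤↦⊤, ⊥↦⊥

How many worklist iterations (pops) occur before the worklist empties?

Trace (3 dequeues):
  [1] u=0 | in ⊥ | out ⊥ | ==
  [2] u=1 | in ⊥ | out ⊥ | ==
  [3] u=2 | in ⊥ | out + | ==

Converged values:
  [0] ⊥
  [1] ⊥
  [2] +

3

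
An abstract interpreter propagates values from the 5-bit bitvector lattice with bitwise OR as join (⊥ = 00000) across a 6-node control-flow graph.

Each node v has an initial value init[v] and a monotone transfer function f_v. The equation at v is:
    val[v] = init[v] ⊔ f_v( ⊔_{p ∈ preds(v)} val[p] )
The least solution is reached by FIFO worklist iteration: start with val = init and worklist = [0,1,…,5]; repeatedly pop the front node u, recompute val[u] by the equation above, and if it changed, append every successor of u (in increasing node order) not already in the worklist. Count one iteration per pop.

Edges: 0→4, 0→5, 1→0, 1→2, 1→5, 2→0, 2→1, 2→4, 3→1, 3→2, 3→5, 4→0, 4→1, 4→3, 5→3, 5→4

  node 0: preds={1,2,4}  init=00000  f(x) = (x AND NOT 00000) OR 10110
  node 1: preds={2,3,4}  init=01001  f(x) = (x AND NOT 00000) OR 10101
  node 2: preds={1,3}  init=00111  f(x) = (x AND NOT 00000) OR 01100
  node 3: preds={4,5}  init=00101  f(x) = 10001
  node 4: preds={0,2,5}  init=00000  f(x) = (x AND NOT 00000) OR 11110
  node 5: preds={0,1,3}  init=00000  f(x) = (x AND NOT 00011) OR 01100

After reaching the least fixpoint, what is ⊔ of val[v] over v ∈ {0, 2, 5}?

11111

Iteration log — 11 steps:
  step 1. node 0  ⊔preds=01111  new=11111  old=00000  +wl: 
  step 2. node 1  ⊔preds=00111  new=11111  old=01001  +wl: 0
  step 3. node 2  ⊔preds=11111  new=11111  old=00111  +wl: 1
  step 4. node 3  ⊔preds=00000  new=10101  old=00101  +wl: 2
  step 5. node 4  ⊔preds=11111  new=11111  old=00000  +wl: 3
  step 6. node 5  ⊔preds=11111  new=11100  old=00000  +wl: 4
  step 7. node 0  ⊔preds=11111  new=11111  stable
  step 8. node 1  ⊔preds=11111  new=11111  stable
  step 9. node 2  ⊔preds=11111  new=11111  stable
  step 10. node 3  ⊔preds=11111  new=10101  stable
  step 11. node 4  ⊔preds=11111  new=11111  stable

Least fixpoint reached:
  node 0: 11111
  node 1: 11111
  node 2: 11111
  node 3: 10101
  node 4: 11111
  node 5: 11100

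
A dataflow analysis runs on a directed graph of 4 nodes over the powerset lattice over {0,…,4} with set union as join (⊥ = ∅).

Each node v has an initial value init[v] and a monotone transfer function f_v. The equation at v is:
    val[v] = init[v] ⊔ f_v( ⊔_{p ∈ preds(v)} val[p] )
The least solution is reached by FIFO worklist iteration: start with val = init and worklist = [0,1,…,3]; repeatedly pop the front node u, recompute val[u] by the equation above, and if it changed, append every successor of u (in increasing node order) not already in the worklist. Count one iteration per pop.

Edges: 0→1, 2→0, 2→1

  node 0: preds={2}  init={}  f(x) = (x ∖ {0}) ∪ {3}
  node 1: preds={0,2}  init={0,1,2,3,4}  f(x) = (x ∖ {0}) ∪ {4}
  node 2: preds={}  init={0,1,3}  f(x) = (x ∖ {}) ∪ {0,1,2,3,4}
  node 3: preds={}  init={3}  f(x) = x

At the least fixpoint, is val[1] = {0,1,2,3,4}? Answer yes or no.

Worklist (6 pops):
  #1 pop 0: in={0,1,3} → {1,3} (was {}); enqueue []
  #2 pop 1: in={0,1,3} → {0,1,2,3,4} (no change)
  #3 pop 2: in={} → {0,1,2,3,4} (was {0,1,3}); enqueue [0,1]
  #4 pop 3: in={} → {3} (no change)
  #5 pop 0: in={0,1,2,3,4} → {1,2,3,4} (was {1,3}); enqueue []
  #6 pop 1: in={0,1,2,3,4} → {0,1,2,3,4} (no change)

Fixpoint:
  val[0] = {1,2,3,4}
  val[1] = {0,1,2,3,4}
  val[2] = {0,1,2,3,4}
  val[3] = {3}

yes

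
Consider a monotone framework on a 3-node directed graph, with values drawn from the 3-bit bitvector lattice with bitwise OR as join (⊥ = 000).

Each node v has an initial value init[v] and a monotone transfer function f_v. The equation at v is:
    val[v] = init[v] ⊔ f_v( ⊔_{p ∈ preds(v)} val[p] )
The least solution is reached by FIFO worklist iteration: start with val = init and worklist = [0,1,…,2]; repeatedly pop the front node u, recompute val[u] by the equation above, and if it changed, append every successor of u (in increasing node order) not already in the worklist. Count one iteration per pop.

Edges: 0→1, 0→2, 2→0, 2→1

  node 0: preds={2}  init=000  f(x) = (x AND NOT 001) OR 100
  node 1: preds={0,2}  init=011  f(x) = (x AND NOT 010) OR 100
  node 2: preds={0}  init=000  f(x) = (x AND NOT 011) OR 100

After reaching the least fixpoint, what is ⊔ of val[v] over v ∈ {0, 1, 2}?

Iteration log — 5 steps:
  step 1. node 0  ⊔preds=000  new=100  old=000  +wl: 
  step 2. node 1  ⊔preds=100  new=111  old=011  +wl: 
  step 3. node 2  ⊔preds=100  new=100  old=000  +wl: 0,1
  step 4. node 0  ⊔preds=100  new=100  stable
  step 5. node 1  ⊔preds=100  new=111  stable

Least fixpoint reached:
  node 0: 100
  node 1: 111
  node 2: 100

111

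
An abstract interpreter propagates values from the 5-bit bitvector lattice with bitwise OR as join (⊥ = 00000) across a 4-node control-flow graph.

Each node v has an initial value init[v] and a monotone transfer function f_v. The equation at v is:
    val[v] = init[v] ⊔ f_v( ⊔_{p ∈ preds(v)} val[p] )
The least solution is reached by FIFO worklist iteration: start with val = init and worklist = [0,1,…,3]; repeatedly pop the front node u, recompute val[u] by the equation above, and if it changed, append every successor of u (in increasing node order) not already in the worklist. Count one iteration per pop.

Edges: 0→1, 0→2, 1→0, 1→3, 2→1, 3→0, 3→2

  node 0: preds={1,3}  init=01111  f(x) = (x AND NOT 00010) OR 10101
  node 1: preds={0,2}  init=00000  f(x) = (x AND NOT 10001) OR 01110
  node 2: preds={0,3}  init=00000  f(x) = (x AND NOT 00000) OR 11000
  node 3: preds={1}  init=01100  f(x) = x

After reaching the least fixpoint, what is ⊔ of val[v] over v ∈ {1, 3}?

Worklist (7 pops):
  #1 pop 0: in=01100 → 11111 (was 01111); enqueue []
  #2 pop 1: in=11111 → 01110 (was 00000); enqueue [0]
  #3 pop 2: in=11111 → 11111 (was 00000); enqueue [1]
  #4 pop 3: in=01110 → 01110 (was 01100); enqueue [2]
  #5 pop 0: in=01110 → 11111 (no change)
  #6 pop 1: in=11111 → 01110 (no change)
  #7 pop 2: in=11111 → 11111 (no change)

Fixpoint:
  val[0] = 11111
  val[1] = 01110
  val[2] = 11111
  val[3] = 01110

01110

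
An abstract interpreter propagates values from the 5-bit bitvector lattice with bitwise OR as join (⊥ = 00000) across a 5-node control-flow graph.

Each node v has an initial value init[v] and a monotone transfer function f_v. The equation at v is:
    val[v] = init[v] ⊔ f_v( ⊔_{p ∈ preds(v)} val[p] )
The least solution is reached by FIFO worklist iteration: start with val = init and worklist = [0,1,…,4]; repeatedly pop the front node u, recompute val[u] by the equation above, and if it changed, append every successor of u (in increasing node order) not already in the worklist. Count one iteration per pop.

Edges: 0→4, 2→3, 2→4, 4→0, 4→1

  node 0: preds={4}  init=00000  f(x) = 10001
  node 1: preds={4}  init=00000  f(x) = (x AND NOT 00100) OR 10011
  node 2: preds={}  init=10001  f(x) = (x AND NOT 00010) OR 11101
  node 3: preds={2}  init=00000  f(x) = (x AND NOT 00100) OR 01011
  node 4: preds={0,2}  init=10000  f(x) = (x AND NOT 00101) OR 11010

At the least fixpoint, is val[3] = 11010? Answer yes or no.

no

Iteration log — 7 steps:
  step 1. node 0  ⊔preds=10000  new=10001  old=00000  +wl: 
  step 2. node 1  ⊔preds=10000  new=10011  old=00000  +wl: 
  step 3. node 2  ⊔preds=00000  new=11101  old=10001  +wl: 
  step 4. node 3  ⊔preds=11101  new=11011  old=00000  +wl: 
  step 5. node 4  ⊔preds=11101  new=11010  old=10000  +wl: 0,1
  step 6. node 0  ⊔preds=11010  new=10001  stable
  step 7. node 1  ⊔preds=11010  new=11011  old=10011  +wl: 

Least fixpoint reached:
  node 0: 10001
  node 1: 11011
  node 2: 11101
  node 3: 11011
  node 4: 11010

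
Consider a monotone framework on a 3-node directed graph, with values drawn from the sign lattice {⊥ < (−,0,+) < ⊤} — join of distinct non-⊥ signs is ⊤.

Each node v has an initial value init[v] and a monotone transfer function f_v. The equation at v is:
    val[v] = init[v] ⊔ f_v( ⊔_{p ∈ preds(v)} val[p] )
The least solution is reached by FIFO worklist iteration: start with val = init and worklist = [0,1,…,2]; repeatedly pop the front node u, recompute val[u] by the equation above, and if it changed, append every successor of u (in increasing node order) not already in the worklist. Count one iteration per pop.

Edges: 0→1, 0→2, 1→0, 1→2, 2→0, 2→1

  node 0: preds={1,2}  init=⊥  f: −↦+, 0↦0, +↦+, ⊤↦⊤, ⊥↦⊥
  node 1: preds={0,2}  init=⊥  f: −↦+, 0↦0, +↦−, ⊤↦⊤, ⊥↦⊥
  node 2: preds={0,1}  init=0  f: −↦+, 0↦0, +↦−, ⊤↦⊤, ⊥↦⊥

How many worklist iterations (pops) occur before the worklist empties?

4

Iteration log — 4 steps:
  step 1. node 0  ⊔preds=0  new=0  old=⊥  +wl: 
  step 2. node 1  ⊔preds=0  new=0  old=⊥  +wl: 0
  step 3. node 2  ⊔preds=0  new=0  stable
  step 4. node 0  ⊔preds=0  new=0  stable

Least fixpoint reached:
  node 0: 0
  node 1: 0
  node 2: 0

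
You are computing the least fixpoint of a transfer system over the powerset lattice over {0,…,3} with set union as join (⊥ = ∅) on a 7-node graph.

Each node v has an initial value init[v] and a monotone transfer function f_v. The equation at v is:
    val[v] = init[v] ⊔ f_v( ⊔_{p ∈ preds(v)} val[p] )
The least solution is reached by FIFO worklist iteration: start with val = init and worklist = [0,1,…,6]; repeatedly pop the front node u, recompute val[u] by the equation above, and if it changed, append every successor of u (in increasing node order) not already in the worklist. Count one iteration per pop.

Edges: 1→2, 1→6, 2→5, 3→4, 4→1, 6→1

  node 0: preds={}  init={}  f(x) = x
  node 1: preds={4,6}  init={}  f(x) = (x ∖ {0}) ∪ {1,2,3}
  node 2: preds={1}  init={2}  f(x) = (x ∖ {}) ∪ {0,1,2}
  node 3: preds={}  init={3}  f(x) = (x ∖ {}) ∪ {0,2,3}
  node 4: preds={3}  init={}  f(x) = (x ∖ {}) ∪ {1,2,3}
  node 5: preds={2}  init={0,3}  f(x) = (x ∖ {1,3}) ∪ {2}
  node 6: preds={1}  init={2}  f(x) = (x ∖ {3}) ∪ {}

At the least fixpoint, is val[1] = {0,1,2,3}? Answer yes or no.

Trace (8 dequeues):
  [1] u=0 | in {} | out {} | ==
  [2] u=1 | in {2} | out {1,2,3} | prev {} | push {}
  [3] u=2 | in {1,2,3} | out {0,1,2,3} | prev {2} | push {}
  [4] u=3 | in {} | out {0,2,3} | prev {3} | push {}
  [5] u=4 | in {0,2,3} | out {0,1,2,3} | prev {} | push {1}
  [6] u=5 | in {0,1,2,3} | out {0,2,3} | prev {0,3} | push {}
  [7] u=6 | in {1,2,3} | out {1,2} | prev {2} | push {}
  [8] u=1 | in {0,1,2,3} | out {1,2,3} | ==

Converged values:
  [0] {}
  [1] {1,2,3}
  [2] {0,1,2,3}
  [3] {0,2,3}
  [4] {0,1,2,3}
  [5] {0,2,3}
  [6] {1,2}

no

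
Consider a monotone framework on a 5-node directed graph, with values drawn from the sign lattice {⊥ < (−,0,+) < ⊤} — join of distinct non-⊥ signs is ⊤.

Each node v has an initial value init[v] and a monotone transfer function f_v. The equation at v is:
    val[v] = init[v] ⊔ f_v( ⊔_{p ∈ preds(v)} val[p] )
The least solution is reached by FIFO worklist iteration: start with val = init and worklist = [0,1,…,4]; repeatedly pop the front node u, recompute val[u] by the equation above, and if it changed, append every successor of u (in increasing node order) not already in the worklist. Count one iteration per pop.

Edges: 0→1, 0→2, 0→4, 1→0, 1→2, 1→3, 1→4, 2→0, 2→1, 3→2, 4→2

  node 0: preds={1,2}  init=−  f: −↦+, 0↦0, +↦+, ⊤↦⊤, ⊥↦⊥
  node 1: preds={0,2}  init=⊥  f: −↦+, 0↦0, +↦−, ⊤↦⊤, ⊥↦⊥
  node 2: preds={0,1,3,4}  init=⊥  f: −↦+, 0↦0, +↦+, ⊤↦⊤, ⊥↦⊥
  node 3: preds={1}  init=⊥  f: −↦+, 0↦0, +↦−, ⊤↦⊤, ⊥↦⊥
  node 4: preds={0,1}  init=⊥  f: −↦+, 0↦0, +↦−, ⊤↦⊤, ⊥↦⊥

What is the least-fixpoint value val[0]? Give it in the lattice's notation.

⊤

Trace (12 dequeues):
  [1] u=0 | in ⊥ | out − | ==
  [2] u=1 | in − | out + | prev ⊥ | push {0}
  [3] u=2 | in ⊤ | out ⊤ | prev ⊥ | push {1}
  [4] u=3 | in + | out − | prev ⊥ | push {2}
  [5] u=4 | in ⊤ | out ⊤ | prev ⊥ | push {}
  [6] u=0 | in ⊤ | out ⊤ | prev − | push {4}
  [7] u=1 | in ⊤ | out ⊤ | prev + | push {0,3}
  [8] u=2 | in ⊤ | out ⊤ | ==
  [9] u=4 | in ⊤ | out ⊤ | ==
  [10] u=0 | in ⊤ | out ⊤ | ==
  [11] u=3 | in ⊤ | out ⊤ | prev − | push {2}
  [12] u=2 | in ⊤ | out ⊤ | ==

Converged values:
  [0] ⊤
  [1] ⊤
  [2] ⊤
  [3] ⊤
  [4] ⊤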